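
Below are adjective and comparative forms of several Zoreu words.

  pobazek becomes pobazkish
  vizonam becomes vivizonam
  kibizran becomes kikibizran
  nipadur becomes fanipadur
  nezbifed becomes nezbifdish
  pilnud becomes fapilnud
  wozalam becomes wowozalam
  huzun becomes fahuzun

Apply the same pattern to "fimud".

fafimud

"fimud" has last vowel 'u'. The stems whose last vowel is 'u' (huzun → fahuzun, pilnud → fapilnud, nipadur → fanipadur) add the prefix fa-.
The other patterns: stems whose last vowel is 'a' repeat the first consonant+vowel as a prefix; stems whose last vowel is 'e' delete the last vowel and add -ish.
So fimud → fafimud.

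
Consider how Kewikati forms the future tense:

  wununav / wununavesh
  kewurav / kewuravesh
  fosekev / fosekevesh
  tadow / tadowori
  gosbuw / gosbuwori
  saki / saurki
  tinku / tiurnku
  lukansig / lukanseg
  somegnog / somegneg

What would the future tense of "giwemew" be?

giwemewori

gosbuw and tinku both have last vowel 'u' yet inflect differently (gosbuwori, tiurnku), so the last vowel is not what conditions the rule; the final letter is.
"giwemew" ends in -w. The stems ending in -w (tadow → tadowori, gosbuw → gosbuwori) add -ori.
The other patterns: stems ending in -v add -esh; stems ending in -i or -u insert -ur- after the first vowel; stems ending in -g change the last vowel to 'e'.
So giwemew → giwemewori.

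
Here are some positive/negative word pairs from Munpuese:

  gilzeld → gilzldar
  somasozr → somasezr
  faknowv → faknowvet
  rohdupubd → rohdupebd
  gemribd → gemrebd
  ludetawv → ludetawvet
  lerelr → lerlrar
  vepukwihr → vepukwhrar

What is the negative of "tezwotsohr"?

"tezwotsohr" has second-to-last letter 'h'. The one such stem in the data (vepukwihr → vepukwhrar) deletes the last vowel and adds -ar (as do lerelr, gilzeld), so the same rule applies.
The other patterns: stems whose second-to-last letter is 'w' add -et; stems whose second-to-last letter is 'b' or 'z' change the last vowel to 'e'.
So tezwotsohr → tezwotshrar.

tezwotshrar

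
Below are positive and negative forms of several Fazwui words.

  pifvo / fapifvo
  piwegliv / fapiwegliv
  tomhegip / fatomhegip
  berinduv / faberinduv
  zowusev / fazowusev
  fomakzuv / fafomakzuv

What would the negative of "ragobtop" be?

Every pair shown (pifvo → fapifvo, piwegliv → fapiwegliv, tomhegip → fatomhegip, …) follows the same rule: add the prefix fa-.
So ragobtop → faragobtop.

faragobtop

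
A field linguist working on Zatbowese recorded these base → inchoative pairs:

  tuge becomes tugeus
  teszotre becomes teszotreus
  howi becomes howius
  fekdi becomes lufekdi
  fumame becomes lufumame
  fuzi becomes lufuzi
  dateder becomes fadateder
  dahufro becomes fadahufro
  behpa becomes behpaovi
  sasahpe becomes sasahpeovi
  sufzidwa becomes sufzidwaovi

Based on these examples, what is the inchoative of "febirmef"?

lufebirmef

howi and fekdi both end in -i yet inflect differently (howius, lufekdi), so the final letter is not what conditions the rule; the first letter is.
"febirmef" begins with f-. The stems beginning with f- (fekdi → lufekdi, fumame → lufumame, fuzi → lufuzi) add the prefix lu-.
The other patterns: stems beginning with h- or t- add -us; stems beginning with d- add the prefix fa-; stems beginning with b- or s- add -ovi.
So febirmef → lufebirmef.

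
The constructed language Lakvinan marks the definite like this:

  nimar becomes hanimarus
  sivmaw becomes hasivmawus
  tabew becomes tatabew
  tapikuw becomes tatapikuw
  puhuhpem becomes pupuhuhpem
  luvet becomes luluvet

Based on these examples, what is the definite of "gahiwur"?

gagahiwur

sivmaw and tabew both end in -w yet inflect differently (hasivmawus, tatabew), so the final letter is not what conditions the rule; the last vowel is.
"gahiwur" has last vowel 'u'. The one such stem in the data (tapikuw → tatapikuw) repeats the first consonant+vowel as a prefix (as do tabew, puhuhpem), so the same rule applies.
The other pattern: stems whose last vowel is 'a' add ha- … -us around the stem.
So gahiwur → gagahiwur.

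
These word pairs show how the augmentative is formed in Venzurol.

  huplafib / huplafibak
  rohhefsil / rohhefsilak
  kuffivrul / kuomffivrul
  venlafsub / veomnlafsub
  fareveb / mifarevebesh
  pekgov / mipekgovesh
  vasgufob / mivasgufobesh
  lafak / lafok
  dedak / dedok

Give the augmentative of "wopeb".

miwopebesh

rohhefsil and kuffivrul both end in -l yet inflect differently (rohhefsilak, kuomffivrul), so the final letter is not what conditions the rule; the last vowel is.
"wopeb" has last vowel 'e'. The one such stem in the data (fareveb → mifarevebesh) adds mi- … -esh around the stem, so the same rule applies.
So wopeb → miwopebesh.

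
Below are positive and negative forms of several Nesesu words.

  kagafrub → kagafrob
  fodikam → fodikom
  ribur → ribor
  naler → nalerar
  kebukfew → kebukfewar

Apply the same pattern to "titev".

naler and ribur both end in -r yet inflect differently (nalerar, ribor), so the final letter is not what conditions the rule; the last vowel is.
"titev" has last vowel 'e'. The stems whose last vowel is 'e' (kebukfew → kebukfewar, naler → nalerar) add -ar.
The other pattern: stems whose last vowel is 'a' or 'u' change the last vowel to 'o'.
So titev → titevar.

titevar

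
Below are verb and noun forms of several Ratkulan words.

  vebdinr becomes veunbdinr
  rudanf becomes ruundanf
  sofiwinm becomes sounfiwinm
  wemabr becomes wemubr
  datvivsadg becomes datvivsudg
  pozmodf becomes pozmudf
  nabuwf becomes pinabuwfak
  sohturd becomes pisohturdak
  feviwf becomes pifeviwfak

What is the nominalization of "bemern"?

pibemernak

"bemern" has second-to-last letter 'r'. The one such stem in the data (sohturd → pisohturdak) adds pi- … -ak around the stem, so the same rule applies.
The other patterns: stems whose second-to-last letter is 'n' insert -un- after the first vowel; stems whose second-to-last letter is 'b' or 'd' change the last vowel to 'u'.
So bemern → pibemernak.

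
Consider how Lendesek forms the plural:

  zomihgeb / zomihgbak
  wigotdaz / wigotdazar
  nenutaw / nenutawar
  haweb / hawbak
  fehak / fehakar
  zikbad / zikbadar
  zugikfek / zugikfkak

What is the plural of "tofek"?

fehak and zugikfek both end in -k yet inflect differently (fehakar, zugikfkak), so the final letter is not what conditions the rule; the last vowel is.
"tofek" has last vowel 'e'. The stems whose last vowel is 'e' (zomihgeb → zomihgbak, haweb → hawbak, zugikfek → zugikfkak) delete the last vowel and add -ak.
So tofek → tofkak.

tofkak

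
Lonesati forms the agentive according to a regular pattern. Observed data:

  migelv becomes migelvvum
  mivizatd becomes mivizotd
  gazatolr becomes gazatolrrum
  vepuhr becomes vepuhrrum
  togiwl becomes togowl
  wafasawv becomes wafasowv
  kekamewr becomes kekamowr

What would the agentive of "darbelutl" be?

"darbelutl" has second-to-last letter 't'. The one such stem in the data (mivizatd → mivizotd) changes the last vowel to 'o' (as do kekamewr, togiwl), so the same rule applies.
So darbelutl → darbelotl.

darbelotl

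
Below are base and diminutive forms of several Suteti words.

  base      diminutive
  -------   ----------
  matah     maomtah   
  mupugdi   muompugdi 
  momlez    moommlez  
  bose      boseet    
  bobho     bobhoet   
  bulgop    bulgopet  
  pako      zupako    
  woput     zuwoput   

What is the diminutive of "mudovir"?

muomdovir

bobho and pako both end in -o yet inflect differently (bobhoet, zupako), so the final letter is not what conditions the rule; the first letter is.
"mudovir" begins with m-. The stems beginning with m- (matah → maomtah, mupugdi → muompugdi, momlez → moommlez) insert -om- after the first vowel.
The other patterns: stems beginning with b- add -et; stems beginning with p- or w- add the prefix zu-.
So mudovir → muomdovir.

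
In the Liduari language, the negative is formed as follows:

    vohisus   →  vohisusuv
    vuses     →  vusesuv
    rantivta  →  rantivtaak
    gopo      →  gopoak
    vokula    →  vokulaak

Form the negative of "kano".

kanoak

vohisus and vokula both begin with v- yet inflect differently (vohisusuv, vokulaak), so the first letter is not what conditions the rule; whether the stem ends in a vowel or a consonant is.
"kano" ends in a vowel. The stems ending in a vowel (rantivta → rantivtaak, gopo → gopoak, vokula → vokulaak) add -ak.
The other pattern: stems ending in a consonant add -uv.
So kano → kanoak.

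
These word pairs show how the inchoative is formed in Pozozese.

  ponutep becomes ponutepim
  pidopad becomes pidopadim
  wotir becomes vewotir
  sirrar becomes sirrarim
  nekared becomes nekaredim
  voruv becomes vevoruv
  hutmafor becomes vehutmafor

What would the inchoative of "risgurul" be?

"risgurul" has last vowel 'u'. The one such stem in the data (voruv → vevoruv) adds the prefix ve-, so the same rule applies.
So risgurul → verisgurul.

verisgurul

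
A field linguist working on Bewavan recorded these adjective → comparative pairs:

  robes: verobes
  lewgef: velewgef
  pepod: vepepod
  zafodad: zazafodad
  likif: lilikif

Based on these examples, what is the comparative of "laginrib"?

pepod and zafodad both end in -d yet inflect differently (vepepod, zazafodad), so the final letter is not what conditions the rule; the last vowel is.
"laginrib" has last vowel 'i'. The one such stem in the data (likif → lilikif) repeats the first consonant+vowel as a prefix (as does zafodad), so the same rule applies.
The other pattern: stems whose last vowel is 'e' or 'o' add the prefix ve-.
So laginrib → lalaginrib.

lalaginrib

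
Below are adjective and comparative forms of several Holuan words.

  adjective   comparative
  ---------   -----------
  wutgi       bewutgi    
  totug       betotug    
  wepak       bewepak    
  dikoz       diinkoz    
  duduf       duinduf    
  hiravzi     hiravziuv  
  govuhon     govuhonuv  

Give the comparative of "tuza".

betuza

wutgi and hiravzi both end in -i yet inflect differently (bewutgi, hiravziuv), so the final letter is not what conditions the rule; the first letter is.
"tuza" begins with t-. The one such stem in the data (totug → betotug) adds the prefix be-, so the same rule applies.
The other patterns: stems beginning with d- insert -in- after the first vowel; stems beginning with g- or h- add -uv.
So tuza → betuza.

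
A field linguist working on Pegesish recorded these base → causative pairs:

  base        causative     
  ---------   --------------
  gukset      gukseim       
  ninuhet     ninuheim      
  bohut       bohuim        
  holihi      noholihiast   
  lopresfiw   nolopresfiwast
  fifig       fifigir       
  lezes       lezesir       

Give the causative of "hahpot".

"hahpot" ends in -t. The stems ending in -t (gukset → gukseim, ninuhet → ninuheim, bohut → bohuim) drop the final letter and add -im.
So hahpot → hahpoim.

hahpoim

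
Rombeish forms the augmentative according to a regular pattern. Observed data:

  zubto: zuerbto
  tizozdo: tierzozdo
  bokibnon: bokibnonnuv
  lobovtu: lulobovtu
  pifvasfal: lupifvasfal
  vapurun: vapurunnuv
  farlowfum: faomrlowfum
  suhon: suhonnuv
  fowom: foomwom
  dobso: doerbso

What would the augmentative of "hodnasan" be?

tizozdo and fowom both have last vowel 'o' yet inflect differently (tierzozdo, foomwom), so the last vowel is not what conditions the rule; the final letter is.
"hodnasan" ends in -n. The stems ending in -n (vapurun → vapurunnuv, bokibnon → bokibnonnuv, suhon → suhonnuv) double the final consonant and add -uv.
So hodnasan → hodnasannuv.

hodnasannuv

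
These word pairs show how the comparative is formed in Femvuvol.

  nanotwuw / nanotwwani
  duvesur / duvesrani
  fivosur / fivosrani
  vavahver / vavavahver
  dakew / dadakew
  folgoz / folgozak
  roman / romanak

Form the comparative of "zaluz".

duvesur and vavahver both end in -r yet inflect differently (duvesrani, vavavahver), so the final letter is not what conditions the rule; the last vowel is.
"zaluz" has last vowel 'u'. The stems whose last vowel is 'u' (nanotwuw → nanotwwani, duvesur → duvesrani, fivosur → fivosrani) delete the last vowel and add -ani.
So zaluz → zalzani.

zalzani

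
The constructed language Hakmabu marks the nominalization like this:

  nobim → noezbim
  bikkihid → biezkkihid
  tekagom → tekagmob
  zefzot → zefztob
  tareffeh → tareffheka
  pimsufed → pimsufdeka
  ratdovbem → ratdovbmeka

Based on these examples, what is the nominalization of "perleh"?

perlheka

"perleh" has last vowel 'e'. The stems whose last vowel is 'e' (tareffeh → tareffheka, pimsufed → pimsufdeka, ratdovbem → ratdovbmeka) delete the last vowel and add -eka.
The other patterns: stems whose last vowel is 'i' insert -ez- after the first vowel; stems whose last vowel is 'o' delete the last vowel and add -ob.
So perleh → perlheka.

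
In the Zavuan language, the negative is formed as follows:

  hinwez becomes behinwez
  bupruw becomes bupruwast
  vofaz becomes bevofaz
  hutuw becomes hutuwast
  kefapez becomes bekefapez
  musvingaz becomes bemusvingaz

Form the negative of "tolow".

tolowast

hinwez and hutuw both begin with h- yet inflect differently (behinwez, hutuwast), so the first letter is not what conditions the rule; the final letter is.
"tolow" ends in -w. The stems ending in -w (hutuw → hutuwast, bupruw → bupruwast) add -ast.
The other pattern: stems ending in -z add the prefix be-.
So tolow → tolowast.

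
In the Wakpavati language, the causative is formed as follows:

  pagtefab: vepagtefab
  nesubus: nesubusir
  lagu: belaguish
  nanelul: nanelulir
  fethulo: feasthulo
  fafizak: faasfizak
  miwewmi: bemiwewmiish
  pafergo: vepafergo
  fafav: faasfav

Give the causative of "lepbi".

fethulo and pafergo both end in -o yet inflect differently (feasthulo, vepafergo), so the final letter is not what conditions the rule; the first letter is.
"lepbi" begins with l-. The one such stem in the data (lagu → belaguish) adds be- … -ish around the stem, so the same rule applies.
The other patterns: stems beginning with n- add -ir; stems beginning with f- insert -as- after the first vowel; stems beginning with p- add the prefix ve-.
So lepbi → belepbiish.

belepbiish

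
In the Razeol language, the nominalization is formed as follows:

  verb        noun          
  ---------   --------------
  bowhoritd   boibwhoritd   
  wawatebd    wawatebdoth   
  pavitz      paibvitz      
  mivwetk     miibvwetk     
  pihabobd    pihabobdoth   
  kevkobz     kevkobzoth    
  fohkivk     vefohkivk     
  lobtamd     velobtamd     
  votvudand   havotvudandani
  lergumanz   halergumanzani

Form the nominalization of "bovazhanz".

habovazhanzani

pihabobd and votvudand both end in -d yet inflect differently (pihabobdoth, havotvudandani), so the final letter is not what conditions the rule; the second-to-last letter is.
"bovazhanz" has second-to-last letter 'n'. The stems whose second-to-last letter is 'n' (votvudand → havotvudandani, lergumanz → halergumanzani) add ha- … -ani around the stem.
The other patterns: stems whose second-to-last letter is 'b' add -oth; stems whose second-to-last letter is 't' insert -ib- after the first vowel; stems whose second-to-last letter is 'm' or 'v' add the prefix ve-.
So bovazhanz → habovazhanzani.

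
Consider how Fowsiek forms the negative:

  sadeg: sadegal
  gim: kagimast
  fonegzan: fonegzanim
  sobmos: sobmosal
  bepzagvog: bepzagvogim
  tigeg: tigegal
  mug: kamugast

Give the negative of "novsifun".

mug and tigeg both end in -g yet inflect differently (kamugast, tigegal), so the final letter is not what conditions the rule; the number of vowels is.
"novsifun" has 3 vowels. The stems with 3 vowels (fonegzan → fonegzanim, bepzagvog → bepzagvogim) add -im.
The other patterns: stems with 1 vowel add ka- … -ast around the stem; stems with 2 vowels add -al.
So novsifun → novsifunim.

novsifunim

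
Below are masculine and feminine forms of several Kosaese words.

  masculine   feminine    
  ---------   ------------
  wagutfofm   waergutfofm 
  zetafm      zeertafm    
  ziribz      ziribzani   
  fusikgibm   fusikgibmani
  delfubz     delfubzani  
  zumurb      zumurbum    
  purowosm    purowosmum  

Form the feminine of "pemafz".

wagutfofm and fusikgibm both end in -m yet inflect differently (waergutfofm, fusikgibmani), so the final letter is not what conditions the rule; the second-to-last letter is.
"pemafz" has second-to-last letter 'f'. The stems whose second-to-last letter is 'f' (wagutfofm → waergutfofm, zetafm → zeertafm) insert -er- after the first vowel.
The other patterns: stems whose second-to-last letter is 'b' add -ani; stems whose second-to-last letter is 'r' or 's' add -um.
So pemafz → peermafz.

peermafz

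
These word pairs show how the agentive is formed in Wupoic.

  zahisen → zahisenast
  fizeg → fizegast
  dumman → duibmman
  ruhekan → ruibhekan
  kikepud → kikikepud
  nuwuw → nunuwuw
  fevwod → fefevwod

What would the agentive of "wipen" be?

zahisen and dumman both end in -n yet inflect differently (zahisenast, duibmman), so the final letter is not what conditions the rule; the last vowel is.
"wipen" has last vowel 'e'. The stems whose last vowel is 'e' (zahisen → zahisenast, fizeg → fizegast) add -ast.
So wipen → wipenast.

wipenast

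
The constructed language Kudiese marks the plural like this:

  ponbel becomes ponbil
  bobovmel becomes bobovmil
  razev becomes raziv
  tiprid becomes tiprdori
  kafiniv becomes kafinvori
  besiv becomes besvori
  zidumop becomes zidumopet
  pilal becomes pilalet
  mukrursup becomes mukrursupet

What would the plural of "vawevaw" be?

"vawevaw" has last vowel 'a'. The one such stem in the data (pilal → pilalet) adds -et, so the same rule applies.
So vawevaw → vawevawet.

vawevawet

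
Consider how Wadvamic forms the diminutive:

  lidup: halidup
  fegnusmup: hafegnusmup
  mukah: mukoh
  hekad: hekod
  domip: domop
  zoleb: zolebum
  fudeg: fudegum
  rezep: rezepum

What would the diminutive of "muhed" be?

"muhed" has last vowel 'e'. The stems whose last vowel is 'e' (zoleb → zolebum, fudeg → fudegum, rezep → rezepum) add -um.
The other patterns: stems whose last vowel is 'u' add the prefix ha-; stems whose last vowel is 'a' or 'i' change the last vowel to 'o'.
So muhed → muhedum.

muhedum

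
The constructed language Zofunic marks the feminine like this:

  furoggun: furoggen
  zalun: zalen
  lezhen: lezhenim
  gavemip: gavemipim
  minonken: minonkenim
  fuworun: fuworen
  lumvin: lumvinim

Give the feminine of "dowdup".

fuworun and minonken both end in -n yet inflect differently (fuworen, minonkenim), so the final letter is not what conditions the rule; the last vowel is.
"dowdup" has last vowel 'u'. The stems whose last vowel is 'u' (fuworun → fuworen, zalun → zalen, furoggun → furoggen) change the last vowel to 'e'.
So dowdup → dowdep.

dowdep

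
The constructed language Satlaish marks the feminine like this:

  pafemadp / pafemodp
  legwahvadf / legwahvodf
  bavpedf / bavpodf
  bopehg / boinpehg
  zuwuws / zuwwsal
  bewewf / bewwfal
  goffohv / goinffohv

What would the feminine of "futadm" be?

legwahvadf and bewewf both end in -f yet inflect differently (legwahvodf, bewwfal), so the final letter is not what conditions the rule; the second-to-last letter is.
"futadm" has second-to-last letter 'd'. The stems whose second-to-last letter is 'd' (legwahvadf → legwahvodf, pafemadp → pafemodp, bavpedf → bavpodf) change the last vowel to 'o'.
The other patterns: stems whose second-to-last letter is 'h' insert -in- after the first vowel; stems whose second-to-last letter is 'w' delete the last vowel and add -al.
So futadm → futodm.

futodm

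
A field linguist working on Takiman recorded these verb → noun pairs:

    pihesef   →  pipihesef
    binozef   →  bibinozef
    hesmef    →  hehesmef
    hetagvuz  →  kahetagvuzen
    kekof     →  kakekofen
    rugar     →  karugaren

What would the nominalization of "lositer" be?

pihesef and kekof both end in -f yet inflect differently (pipihesef, kakekofen), so the final letter is not what conditions the rule; the last vowel is.
"lositer" has last vowel 'e'. The stems whose last vowel is 'e' (pihesef → pipihesef, hesmef → hehesmef, binozef → bibinozef) repeat the first consonant+vowel as a prefix.
So lositer → lolositer.

lolositer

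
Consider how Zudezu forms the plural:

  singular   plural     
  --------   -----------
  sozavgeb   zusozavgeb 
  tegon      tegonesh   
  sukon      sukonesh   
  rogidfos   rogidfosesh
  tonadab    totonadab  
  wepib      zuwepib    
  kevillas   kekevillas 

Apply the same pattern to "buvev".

rogidfos and kevillas both end in -s yet inflect differently (rogidfosesh, kekevillas), so the final letter is not what conditions the rule; the last vowel is.
"buvev" has last vowel 'e'. The one such stem in the data (sozavgeb → zusozavgeb) adds the prefix zu-, so the same rule applies.
So buvev → zubuvev.

zubuvev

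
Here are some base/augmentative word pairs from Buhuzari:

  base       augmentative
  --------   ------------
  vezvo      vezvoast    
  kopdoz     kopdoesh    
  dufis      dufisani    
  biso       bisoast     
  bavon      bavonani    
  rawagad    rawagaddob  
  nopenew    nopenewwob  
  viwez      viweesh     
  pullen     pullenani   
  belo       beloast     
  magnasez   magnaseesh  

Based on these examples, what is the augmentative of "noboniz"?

belo and kopdoz both have last vowel 'o' yet inflect differently (beloast, kopdoesh), so the last vowel is not what conditions the rule; the final letter is.
"noboniz" ends in -z. The stems ending in -z (viwez → viweesh, kopdoz → kopdoesh, magnasez → magnaseesh) drop the final letter and add -esh.
So noboniz → noboniesh.

noboniesh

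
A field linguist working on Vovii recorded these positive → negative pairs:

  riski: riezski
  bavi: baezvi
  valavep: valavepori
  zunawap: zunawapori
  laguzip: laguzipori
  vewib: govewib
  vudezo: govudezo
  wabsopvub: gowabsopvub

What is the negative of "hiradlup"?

riski and laguzip both have last vowel 'i' yet inflect differently (riezski, laguzipori), so the last vowel is not what conditions the rule; the final letter is.
"hiradlup" ends in -p. The stems ending in -p (valavep → valavepori, zunawap → zunawapori, laguzip → laguzipori) add -ori.
The other patterns: stems ending in -i insert -ez- after the first vowel; stems ending in -b or -o add the prefix go-.
So hiradlup → hiradlupori.

hiradlupori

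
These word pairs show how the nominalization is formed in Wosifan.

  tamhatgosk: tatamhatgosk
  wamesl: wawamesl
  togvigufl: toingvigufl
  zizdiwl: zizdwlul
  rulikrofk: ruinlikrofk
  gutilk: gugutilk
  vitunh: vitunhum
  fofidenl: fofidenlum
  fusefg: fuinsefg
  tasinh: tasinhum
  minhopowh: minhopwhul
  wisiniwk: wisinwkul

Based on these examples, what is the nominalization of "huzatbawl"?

zizdiwl and togvigufl both end in -l yet inflect differently (zizdwlul, toingvigufl), so the final letter is not what conditions the rule; the second-to-last letter is.
"huzatbawl" has second-to-last letter 'w'. The stems whose second-to-last letter is 'w' (zizdiwl → zizdwlul, wisiniwk → wisinwkul, minhopowh → minhopwhul) delete the last vowel and add -ul.
So huzatbawl → huzatbwlul.

huzatbwlul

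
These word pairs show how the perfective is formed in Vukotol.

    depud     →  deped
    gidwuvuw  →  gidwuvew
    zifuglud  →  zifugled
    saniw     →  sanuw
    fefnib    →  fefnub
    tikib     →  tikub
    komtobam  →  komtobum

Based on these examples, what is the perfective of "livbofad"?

livbofud

gidwuvuw and saniw both end in -w yet inflect differently (gidwuvew, sanuw), so the final letter is not what conditions the rule; the last vowel is.
"livbofad" has last vowel 'a'. The one such stem in the data (komtobam → komtobum) changes the last vowel to 'u' (as do saniw, fefnib), so the same rule applies.
So livbofad → livbofud.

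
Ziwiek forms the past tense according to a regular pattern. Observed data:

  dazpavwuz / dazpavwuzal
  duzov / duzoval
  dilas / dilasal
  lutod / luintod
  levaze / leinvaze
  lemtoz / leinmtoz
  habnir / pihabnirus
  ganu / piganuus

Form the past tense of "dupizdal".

dupizdalal

dazpavwuz and lemtoz both end in -z yet inflect differently (dazpavwuzal, leinmtoz), so the final letter is not what conditions the rule; the first letter is.
"dupizdal" begins with d-. The stems beginning with d- (dazpavwuz → dazpavwuzal, duzov → duzoval, dilas → dilasal) add -al.
So dupizdal → dupizdalal.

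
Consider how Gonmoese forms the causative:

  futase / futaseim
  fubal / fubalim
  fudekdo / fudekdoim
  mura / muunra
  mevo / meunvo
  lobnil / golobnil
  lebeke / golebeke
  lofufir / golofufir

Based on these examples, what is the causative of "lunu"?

golunu

fudekdo and mevo both end in -o yet inflect differently (fudekdoim, meunvo), so the final letter is not what conditions the rule; the first letter is.
"lunu" begins with l-. The stems beginning with l- (lobnil → golobnil, lebeke → golebeke, lofufir → golofufir) add the prefix go-.
The other patterns: stems beginning with f- add -im; stems beginning with m- insert -un- after the first vowel.
So lunu → golunu.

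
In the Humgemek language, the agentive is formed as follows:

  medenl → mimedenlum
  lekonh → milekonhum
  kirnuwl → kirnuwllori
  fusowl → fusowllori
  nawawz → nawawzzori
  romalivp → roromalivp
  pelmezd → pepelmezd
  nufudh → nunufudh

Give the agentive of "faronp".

medenl and kirnuwl both end in -l yet inflect differently (mimedenlum, kirnuwllori), so the final letter is not what conditions the rule; the second-to-last letter is.
"faronp" has second-to-last letter 'n'. The stems whose second-to-last letter is 'n' (medenl → mimedenlum, lekonh → milekonhum) add mi- … -um around the stem.
The other patterns: stems whose second-to-last letter is 'w' double the final consonant and add -ori; stems whose second-to-last letter is 'd', 'v' or 'z' repeat the first consonant+vowel as a prefix.
So faronp → mifaronpum.

mifaronpum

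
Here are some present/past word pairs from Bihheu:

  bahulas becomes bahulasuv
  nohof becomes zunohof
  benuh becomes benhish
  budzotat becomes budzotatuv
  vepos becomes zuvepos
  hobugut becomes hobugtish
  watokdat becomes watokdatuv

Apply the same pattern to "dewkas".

"dewkas" has last vowel 'a'. The stems whose last vowel is 'a' (budzotat → budzotatuv, watokdat → watokdatuv, bahulas → bahulasuv) add -uv.
The other patterns: stems whose last vowel is 'o' add the prefix zu-; stems whose last vowel is 'u' delete the last vowel and add -ish.
So dewkas → dewkasuv.

dewkasuv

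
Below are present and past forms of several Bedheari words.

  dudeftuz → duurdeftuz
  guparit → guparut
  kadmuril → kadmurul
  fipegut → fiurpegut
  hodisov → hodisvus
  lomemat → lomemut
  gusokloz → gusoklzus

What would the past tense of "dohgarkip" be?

dohgarkup

lomemat and fipegut both end in -t yet inflect differently (lomemut, fiurpegut), so the final letter is not what conditions the rule; the last vowel is.
"dohgarkip" has last vowel 'i'. The stems whose last vowel is 'i' (kadmuril → kadmurul, guparit → guparut) change the last vowel to 'u'.
The other patterns: stems whose last vowel is 'u' insert -ur- after the first vowel; stems whose last vowel is 'o' delete the last vowel and add -us.
So dohgarkip → dohgarkup.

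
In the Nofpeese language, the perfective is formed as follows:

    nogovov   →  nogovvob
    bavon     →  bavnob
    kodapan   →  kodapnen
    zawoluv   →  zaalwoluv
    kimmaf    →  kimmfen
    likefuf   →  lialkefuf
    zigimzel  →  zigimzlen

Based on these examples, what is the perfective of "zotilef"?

nogovov and zawoluv both end in -v yet inflect differently (nogovvob, zaalwoluv), so the final letter is not what conditions the rule; the last vowel is.
"zotilef" has last vowel 'e'. The one such stem in the data (zigimzel → zigimzlen) deletes the last vowel and adds -en (as do kimmaf, kodapan), so the same rule applies.
So zotilef → zotilfen.

zotilfen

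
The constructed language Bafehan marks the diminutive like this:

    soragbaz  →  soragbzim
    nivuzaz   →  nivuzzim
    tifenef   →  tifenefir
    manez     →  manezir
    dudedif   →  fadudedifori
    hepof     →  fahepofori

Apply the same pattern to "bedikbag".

soragbaz and manez both end in -z yet inflect differently (soragbzim, manezir), so the final letter is not what conditions the rule; the last vowel is.
"bedikbag" has last vowel 'a'. The stems whose last vowel is 'a' (soragbaz → soragbzim, nivuzaz → nivuzzim) delete the last vowel and add -im.
The other patterns: stems whose last vowel is 'e' add -ir; stems whose last vowel is 'i' or 'o' add fa- … -ori around the stem.
So bedikbag → bedikbgim.

bedikbgim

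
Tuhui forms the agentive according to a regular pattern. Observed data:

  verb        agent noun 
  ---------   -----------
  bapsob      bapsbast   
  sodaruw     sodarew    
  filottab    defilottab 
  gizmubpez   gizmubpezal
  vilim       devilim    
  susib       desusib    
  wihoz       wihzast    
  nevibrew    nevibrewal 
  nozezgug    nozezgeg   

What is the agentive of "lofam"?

wihoz and gizmubpez both end in -z yet inflect differently (wihzast, gizmubpezal), so the final letter is not what conditions the rule; the last vowel is.
"lofam" has last vowel 'a'. The one such stem in the data (filottab → defilottab) adds the prefix de-, so the same rule applies.
So lofam → delofam.

delofam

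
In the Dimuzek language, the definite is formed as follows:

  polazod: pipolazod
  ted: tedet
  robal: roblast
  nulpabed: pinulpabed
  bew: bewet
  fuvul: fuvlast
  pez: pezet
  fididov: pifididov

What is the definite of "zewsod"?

"zewsod" has 2 vowels. The stems with 2 vowels (fuvul → fuvlast, robal → roblast) delete the last vowel and add -ast.
The other patterns: stems with 1 vowel add -et; stems with 3 vowels add the prefix pi-.
So zewsod → zewsdast.

zewsdast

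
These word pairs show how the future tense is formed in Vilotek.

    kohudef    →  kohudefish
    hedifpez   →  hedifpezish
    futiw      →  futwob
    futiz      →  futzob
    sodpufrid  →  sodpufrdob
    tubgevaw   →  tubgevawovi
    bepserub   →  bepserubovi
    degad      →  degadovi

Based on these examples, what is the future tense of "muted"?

hedifpez and futiz both end in -z yet inflect differently (hedifpezish, futzob), so the final letter is not what conditions the rule; the last vowel is.
"muted" has last vowel 'e'. The stems whose last vowel is 'e' (kohudef → kohudefish, hedifpez → hedifpezish) add -ish.
The other patterns: stems whose last vowel is 'i' delete the last vowel and add -ob; stems whose last vowel is 'a' or 'u' add -ovi.
So muted → mutedish.

mutedish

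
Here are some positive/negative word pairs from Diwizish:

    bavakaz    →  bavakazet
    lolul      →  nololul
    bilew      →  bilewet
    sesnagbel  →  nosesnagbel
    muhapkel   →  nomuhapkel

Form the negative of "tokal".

sesnagbel and bilew both have last vowel 'e' yet inflect differently (nosesnagbel, bilewet), so the last vowel is not what conditions the rule; the final letter is.
"tokal" ends in -l. The stems ending in -l (lolul → nololul, sesnagbel → nosesnagbel, muhapkel → nomuhapkel) add the prefix no-.
The other pattern: stems ending in -w or -z add -et.
So tokal → notokal.

notokal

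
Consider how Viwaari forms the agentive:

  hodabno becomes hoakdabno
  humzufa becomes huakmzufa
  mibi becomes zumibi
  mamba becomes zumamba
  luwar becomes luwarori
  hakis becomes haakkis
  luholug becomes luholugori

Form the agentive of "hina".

humzufa and mamba both end in -a yet inflect differently (huakmzufa, zumamba), so the final letter is not what conditions the rule; the first letter is.
"hina" begins with h-. The stems beginning with h- (hodabno → hoakdabno, hakis → haakkis, humzufa → huakmzufa) insert -ak- after the first vowel.
So hina → hiakna.

hiakna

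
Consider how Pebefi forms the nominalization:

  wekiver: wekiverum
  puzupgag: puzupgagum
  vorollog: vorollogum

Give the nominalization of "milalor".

Every pair shown (wekiver → wekiverum, puzupgag → puzupgagum, vorollog → vorollogum) follows the same rule: add -um.
So milalor → milalorum.

milalorum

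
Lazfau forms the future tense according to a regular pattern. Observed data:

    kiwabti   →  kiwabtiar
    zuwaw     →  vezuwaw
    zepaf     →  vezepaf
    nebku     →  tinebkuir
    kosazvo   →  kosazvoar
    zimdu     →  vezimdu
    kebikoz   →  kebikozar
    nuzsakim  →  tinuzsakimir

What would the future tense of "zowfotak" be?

zimdu and nebku both end in -u yet inflect differently (vezimdu, tinebkuir), so the final letter is not what conditions the rule; the first letter is.
"zowfotak" begins with z-. The stems beginning with z- (zimdu → vezimdu, zepaf → vezepaf, zuwaw → vezuwaw) add the prefix ve-.
The other patterns: stems beginning with k- add -ar; stems beginning with n- add ti- … -ir around the stem.
So zowfotak → vezowfotak.

vezowfotak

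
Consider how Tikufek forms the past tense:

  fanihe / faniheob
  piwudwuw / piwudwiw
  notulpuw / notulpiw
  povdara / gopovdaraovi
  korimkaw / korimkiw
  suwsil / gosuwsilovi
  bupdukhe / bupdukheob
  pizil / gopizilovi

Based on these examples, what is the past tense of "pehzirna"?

gopehzirnaovi

povdara and korimkaw both have last vowel 'a' yet inflect differently (gopovdaraovi, korimkiw), so the last vowel is not what conditions the rule; the final letter is.
"pehzirna" ends in -a. The one such stem in the data (povdara → gopovdaraovi) adds go- … -ovi around the stem, so the same rule applies.
So pehzirna → gopehzirnaovi.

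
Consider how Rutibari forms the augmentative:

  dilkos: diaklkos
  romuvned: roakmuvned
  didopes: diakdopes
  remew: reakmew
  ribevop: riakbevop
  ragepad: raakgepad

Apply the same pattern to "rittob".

riakttob

Every pair shown (dilkos → diaklkos, romuvned → roakmuvned, didopes → diakdopes, …) follows the same rule: insert -ak- after the first vowel.
So rittob → riakttob.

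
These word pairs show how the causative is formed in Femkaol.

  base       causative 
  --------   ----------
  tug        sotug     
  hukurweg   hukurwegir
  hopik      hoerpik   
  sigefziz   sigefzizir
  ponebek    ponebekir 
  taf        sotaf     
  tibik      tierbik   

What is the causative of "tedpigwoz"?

tedpigwozir

"tedpigwoz" has 3 vowels. The stems with 3 vowels (sigefziz → sigefzizir, ponebek → ponebekir, hukurweg → hukurwegir) add -ir.
So tedpigwoz → tedpigwozir.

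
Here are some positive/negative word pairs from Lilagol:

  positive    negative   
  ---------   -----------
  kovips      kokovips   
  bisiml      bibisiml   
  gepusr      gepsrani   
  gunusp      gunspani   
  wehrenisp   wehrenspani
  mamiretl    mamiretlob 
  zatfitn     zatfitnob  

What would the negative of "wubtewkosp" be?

bisiml and mamiretl both end in -l yet inflect differently (bibisiml, mamiretlob), so the final letter is not what conditions the rule; the second-to-last letter is.
"wubtewkosp" has second-to-last letter 's'. The stems whose second-to-last letter is 's' (gepusr → gepsrani, gunusp → gunspani, wehrenisp → wehrenspani) delete the last vowel and add -ani.
So wubtewkosp → wubtewkspani.

wubtewkspani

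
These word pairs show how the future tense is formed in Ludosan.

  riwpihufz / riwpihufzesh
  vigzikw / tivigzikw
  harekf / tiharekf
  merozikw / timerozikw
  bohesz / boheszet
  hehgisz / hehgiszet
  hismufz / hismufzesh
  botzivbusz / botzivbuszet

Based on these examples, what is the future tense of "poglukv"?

tipoglukv

riwpihufz and hehgisz both end in -z yet inflect differently (riwpihufzesh, hehgiszet), so the final letter is not what conditions the rule; the second-to-last letter is.
"poglukv" has second-to-last letter 'k'. The stems whose second-to-last letter is 'k' (merozikw → timerozikw, harekf → tiharekf, vigzikw → tivigzikw) add the prefix ti-.
The other patterns: stems whose second-to-last letter is 'f' add -esh; stems whose second-to-last letter is 's' add -et.
So poglukv → tipoglukv.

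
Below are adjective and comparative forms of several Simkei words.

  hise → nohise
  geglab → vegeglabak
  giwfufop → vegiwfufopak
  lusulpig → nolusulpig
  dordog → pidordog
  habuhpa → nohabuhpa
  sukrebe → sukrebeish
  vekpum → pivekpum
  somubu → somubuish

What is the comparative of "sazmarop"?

sukrebe and hise both end in -e yet inflect differently (sukrebeish, nohise), so the final letter is not what conditions the rule; the first letter is.
"sazmarop" begins with s-. The stems beginning with s- (sukrebe → sukrebeish, somubu → somubuish) add -ish.
The other patterns: stems beginning with d- or v- add the prefix pi-; stems beginning with g- add ve- … -ak around the stem; stems beginning with h- or l- add the prefix no-.
So sazmarop → sazmaropish.

sazmaropish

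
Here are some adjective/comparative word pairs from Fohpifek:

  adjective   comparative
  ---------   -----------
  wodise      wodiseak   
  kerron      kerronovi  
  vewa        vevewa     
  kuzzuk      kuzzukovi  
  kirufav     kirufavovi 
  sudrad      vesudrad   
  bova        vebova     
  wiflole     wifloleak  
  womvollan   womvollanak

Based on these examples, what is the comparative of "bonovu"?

vebonovu

womvollan and kerron both end in -n yet inflect differently (womvollanak, kerronovi), so the final letter is not what conditions the rule; the first letter is.
"bonovu" begins with b-. The one such stem in the data (bova → vebova) adds the prefix ve-, so the same rule applies.
So bonovu → vebonovu.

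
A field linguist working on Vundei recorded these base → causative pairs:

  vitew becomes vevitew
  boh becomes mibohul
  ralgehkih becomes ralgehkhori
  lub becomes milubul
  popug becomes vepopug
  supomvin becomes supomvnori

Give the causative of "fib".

mifibul

boh and ralgehkih both end in -h yet inflect differently (mibohul, ralgehkhori), so the final letter is not what conditions the rule; the number of vowels is.
"fib" has 1 vowel. The stems with 1 vowel (boh → mibohul, lub → milubul) add mi- … -ul around the stem.
So fib → mifibul.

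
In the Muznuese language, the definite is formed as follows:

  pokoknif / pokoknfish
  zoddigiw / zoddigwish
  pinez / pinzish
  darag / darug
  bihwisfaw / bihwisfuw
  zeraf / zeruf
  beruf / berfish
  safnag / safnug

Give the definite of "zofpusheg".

zofpushgish

"zofpusheg" has last vowel 'e'. The one such stem in the data (pinez → pinzish) deletes the last vowel and adds -ish (as do pokoknif, zoddigiw), so the same rule applies.
The other pattern: stems whose last vowel is 'a' change the last vowel to 'u'.
So zofpusheg → zofpushgish.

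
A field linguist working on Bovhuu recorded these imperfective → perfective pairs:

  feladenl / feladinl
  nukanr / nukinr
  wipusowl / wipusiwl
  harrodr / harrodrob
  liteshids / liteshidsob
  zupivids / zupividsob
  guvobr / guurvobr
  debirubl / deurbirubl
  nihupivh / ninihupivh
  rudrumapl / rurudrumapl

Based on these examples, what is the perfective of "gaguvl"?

gagaguvl

nukanr and harrodr both end in -r yet inflect differently (nukinr, harrodrob), so the final letter is not what conditions the rule; the second-to-last letter is.
"gaguvl" has second-to-last letter 'v'. The one such stem in the data (nihupivh → ninihupivh) repeats the first consonant+vowel as a prefix (as does rudrumapl), so the same rule applies.
So gaguvl → gagaguvl.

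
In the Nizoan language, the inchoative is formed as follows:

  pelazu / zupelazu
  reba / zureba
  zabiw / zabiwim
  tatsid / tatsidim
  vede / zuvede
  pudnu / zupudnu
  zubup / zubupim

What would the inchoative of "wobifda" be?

zuwobifda

zubup and pelazu both have last vowel 'u' yet inflect differently (zubupim, zupelazu), so the last vowel is not what conditions the rule; whether the stem ends in a vowel or a consonant is.
"wobifda" ends in a vowel. The stems ending in a vowel (reba → zureba, pelazu → zupelazu, vede → zuvede) add the prefix zu-.
The other pattern: stems ending in a consonant add -im.
So wobifda → zuwobifda.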